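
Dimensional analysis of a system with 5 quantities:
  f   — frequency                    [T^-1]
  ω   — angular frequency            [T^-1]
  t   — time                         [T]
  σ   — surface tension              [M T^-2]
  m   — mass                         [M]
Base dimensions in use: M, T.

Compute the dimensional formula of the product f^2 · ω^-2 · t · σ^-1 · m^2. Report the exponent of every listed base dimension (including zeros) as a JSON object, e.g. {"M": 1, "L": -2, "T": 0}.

Dimensional matrix (M×T by f×ω×t×σ×m):
  M: [ 0  0  0  1  1]
  T: [-1 -1  1 -2  0]
  [M]: (2)·0+(-2)·0+(1)·0+(-1)·1+(2)·1 = 1
  [T]: (2)·-1+(-2)·-1+(1)·1+(-1)·-2+(2)·0 = 3
⇒ M T^3

{"M": 1, "T": 3}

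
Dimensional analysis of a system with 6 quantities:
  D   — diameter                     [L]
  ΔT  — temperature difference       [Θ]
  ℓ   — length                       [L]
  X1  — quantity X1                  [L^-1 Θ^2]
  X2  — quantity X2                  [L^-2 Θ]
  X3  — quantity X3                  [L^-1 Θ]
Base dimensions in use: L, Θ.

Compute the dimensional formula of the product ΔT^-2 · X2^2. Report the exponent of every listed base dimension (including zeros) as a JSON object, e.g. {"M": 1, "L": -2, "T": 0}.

Exponent matrix [L,Θ] × [D,ΔT,ℓ,X1,X2,X3]:
  L: [ 1  0  1 -1 -2 -1]
  Θ: [ 0  1  0  2  1  1]
  [L]: (-2)·0+(2)·-2 = -4
  [Θ]: (-2)·1+(2)·1 = 0
⇒ L^-4

{"L": -4, "Θ": 0}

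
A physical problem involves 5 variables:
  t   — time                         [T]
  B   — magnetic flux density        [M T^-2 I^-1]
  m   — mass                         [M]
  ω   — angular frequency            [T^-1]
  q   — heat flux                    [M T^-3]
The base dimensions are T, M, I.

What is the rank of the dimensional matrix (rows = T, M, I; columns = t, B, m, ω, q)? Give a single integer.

Exponent matrix [T,M,I] × [t,B,m,ω,q]:
  T: [ 1 -2  0 -1 -3]
  M: [ 0  1  1  0  1]
  I: [ 0 -1  0  0  0]
Row reduction gives pivot columns t,B,m; rank = 3

3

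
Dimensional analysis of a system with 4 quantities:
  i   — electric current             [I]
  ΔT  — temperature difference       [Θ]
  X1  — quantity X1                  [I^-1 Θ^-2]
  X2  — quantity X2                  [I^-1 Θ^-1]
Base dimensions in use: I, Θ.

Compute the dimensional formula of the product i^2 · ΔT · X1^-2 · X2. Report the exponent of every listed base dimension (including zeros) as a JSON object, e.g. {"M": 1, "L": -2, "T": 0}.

Write exponents as rows I,Θ / cols i,ΔT,X1,X2:
  I: [ 1  0 -1 -1]
  Θ: [ 0  1 -2 -1]
  [I]: (2)·1+(1)·0+(-2)·-1+(1)·-1 = 3
  [Θ]: (2)·0+(1)·1+(-2)·-2+(1)·-1 = 4
⇒ I^3 Θ^4

{"I": 3, "Θ": 4}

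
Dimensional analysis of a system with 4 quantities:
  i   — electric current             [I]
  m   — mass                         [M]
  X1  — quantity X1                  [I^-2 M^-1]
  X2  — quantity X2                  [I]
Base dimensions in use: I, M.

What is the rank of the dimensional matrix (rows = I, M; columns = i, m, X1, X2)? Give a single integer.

Exponent matrix [I,M] × [i,m,X1,X2]:
  I: [ 1  0 -2  1]
  M: [ 0  1 -1  0]
Row reduction gives pivot columns i,m; rank = 2

2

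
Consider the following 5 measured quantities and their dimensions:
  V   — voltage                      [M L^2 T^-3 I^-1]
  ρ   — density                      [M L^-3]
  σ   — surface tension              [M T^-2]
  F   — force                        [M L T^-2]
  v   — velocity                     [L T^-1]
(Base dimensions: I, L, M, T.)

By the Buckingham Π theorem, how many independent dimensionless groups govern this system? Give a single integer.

1

Write exponents as rows I,L,M,T / cols V,ρ,σ,F,v:
  I: [-1  0  0  0  0]
  L: [ 2 -3  0  1  1]
  M: [ 1  1  1  1  0]
  T: [-3  0 -2 -2 -1]
Row reduction gives pivot columns V,ρ,σ,F; rank = 4
n=5, r=4 ⇒ 1 dimensionless group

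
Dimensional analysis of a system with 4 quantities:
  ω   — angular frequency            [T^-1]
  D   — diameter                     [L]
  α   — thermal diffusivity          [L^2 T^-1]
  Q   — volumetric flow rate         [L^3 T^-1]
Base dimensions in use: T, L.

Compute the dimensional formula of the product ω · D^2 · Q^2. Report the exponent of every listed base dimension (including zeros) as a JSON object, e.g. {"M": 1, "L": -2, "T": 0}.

Dimensional matrix (T×L by ω×D×α×Q):
  T: [-1  0 -1 -1]
  L: [ 0  1  2  3]
  [T]: (1)·-1+(2)·0+(2)·-1 = -3
  [L]: (1)·0+(2)·1+(2)·3 = 8
⇒ T^-3 L^8

{"T": -3, "L": 8}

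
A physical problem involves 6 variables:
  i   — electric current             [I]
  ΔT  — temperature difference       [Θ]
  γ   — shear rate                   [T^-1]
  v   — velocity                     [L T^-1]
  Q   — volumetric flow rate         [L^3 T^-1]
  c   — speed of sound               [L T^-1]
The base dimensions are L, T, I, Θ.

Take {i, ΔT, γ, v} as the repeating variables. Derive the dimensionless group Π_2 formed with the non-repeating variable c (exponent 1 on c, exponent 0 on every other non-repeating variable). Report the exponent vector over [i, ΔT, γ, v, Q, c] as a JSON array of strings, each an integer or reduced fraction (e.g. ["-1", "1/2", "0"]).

["0", "0", "0", "-1", "0", "1"]

Write exponents as rows L,T,I,Θ / cols i,ΔT,γ,v,Q,c:
  L: [ 0  0  0  1  3  1]
  T: [ 0  0 -1 -1 -1 -1]
  I: [ 1  0  0  0  0  0]
  Θ: [ 0  1  0  0  0  0]
RREF → pivots at {i,ΔT,γ,v} ⇒ r = 4
Repeat: i,ΔT,γ,v; free: Q,c
RREF:
  r0: [   1    0    0    0    0    0]
  r1: [   0    1    0    0    0    0]
  r2: [   0    0    1    0   -2    0]
  r3: [   0    0    0    1    3    1]
Fix exponent of c at 1, Q at 0; solve each RREF row for its pivot's exponent:
  r0: exp(i) + (0)·1 = 0 ⇒ exp(i) = 0
  r1: exp(ΔT) + (0)·1 = 0 ⇒ exp(ΔT) = 0
  r2: exp(γ) + (0)·1 = 0 ⇒ exp(γ) = 0
  r3: exp(v) + (1)·1 = 0 ⇒ exp(v) = -1
Π_2 = v^-1 · c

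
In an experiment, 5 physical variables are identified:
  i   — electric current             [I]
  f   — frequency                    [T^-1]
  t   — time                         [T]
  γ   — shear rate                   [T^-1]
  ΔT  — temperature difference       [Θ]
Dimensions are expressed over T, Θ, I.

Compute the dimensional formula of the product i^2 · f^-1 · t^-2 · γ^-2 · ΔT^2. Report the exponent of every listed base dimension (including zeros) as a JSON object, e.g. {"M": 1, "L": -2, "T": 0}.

{"T": 1, "Θ": 2, "I": 2}

Dimensional matrix (T×Θ×I by i×f×t×γ×ΔT):
  T: [ 0 -1  1 -1  0]
  Θ: [ 0  0  0  0  1]
  I: [ 1  0  0  0  0]
  [T]: (2)·0+(-1)·-1+(-2)·1+(-2)·-1+(2)·0 = 1
  [Θ]: (2)·0+(-1)·0+(-2)·0+(-2)·0+(2)·1 = 2
  [I]: (2)·1+(-1)·0+(-2)·0+(-2)·0+(2)·0 = 2
⇒ T Θ^2 I^2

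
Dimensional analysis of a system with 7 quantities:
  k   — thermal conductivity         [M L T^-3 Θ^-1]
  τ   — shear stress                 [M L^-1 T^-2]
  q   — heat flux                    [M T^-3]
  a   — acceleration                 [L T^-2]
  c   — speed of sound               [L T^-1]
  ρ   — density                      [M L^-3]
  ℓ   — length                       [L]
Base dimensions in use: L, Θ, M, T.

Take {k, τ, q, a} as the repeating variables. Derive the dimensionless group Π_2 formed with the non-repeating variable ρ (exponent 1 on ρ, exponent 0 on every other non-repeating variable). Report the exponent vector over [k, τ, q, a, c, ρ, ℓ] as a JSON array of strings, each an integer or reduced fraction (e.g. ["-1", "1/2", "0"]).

Write exponents as rows L,Θ,M,T / cols k,τ,q,a,c,ρ,ℓ:
  L: [ 1 -1  0  1  1 -3  1]
  Θ: [-1  0  0  0  0  0  0]
  M: [ 1  1  1  0  0  1  0]
  T: [-3 -2 -3 -2 -1  0  0]
Row reduction gives pivot columns k,τ,q,a; rank = 4
Repeat: k,τ,q,a; free: c,ρ,ℓ
RREF:
  r0: [   1    0    0    0    0    0    0]
  r1: [   0    1    0    0   -1    3   -2]
  r2: [   0    0    1    0    1   -2    2]
  r3: [   0    0    0    1    0    0   -1]
Fix exponent of ρ at 1, c at 0, ℓ at 0; solve each RREF row for its pivot's exponent:
  r0: exp(k) + (0)·1 = 0 ⇒ exp(k) = 0
  r1: exp(τ) + (3)·1 = 0 ⇒ exp(τ) = -3
  r2: exp(q) + (-2)·1 = 0 ⇒ exp(q) = 2
  r3: exp(a) + (0)·1 = 0 ⇒ exp(a) = 0
Π_2 = τ^-3 · q^2 · ρ

["0", "-3", "2", "0", "0", "1", "0"]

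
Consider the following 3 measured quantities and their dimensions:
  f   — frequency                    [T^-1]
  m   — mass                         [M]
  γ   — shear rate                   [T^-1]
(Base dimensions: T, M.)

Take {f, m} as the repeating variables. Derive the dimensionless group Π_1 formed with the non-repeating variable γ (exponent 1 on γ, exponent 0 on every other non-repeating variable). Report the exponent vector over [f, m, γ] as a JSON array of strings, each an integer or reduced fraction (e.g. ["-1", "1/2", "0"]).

Dimensional matrix (T×M by f×m×γ):
  T: [-1  0 -1]
  M: [ 0  1  0]
Echelon form has 2 nonzero rows (pivots: f,m)
Repeat: f,m; free: γ
RREF:
  r0: [   1    0    1]
  r1: [   0    1    0]
Fix exponent of γ at 1; solve each RREF row for its pivot's exponent:
  r0: exp(f) + (1)·1 = 0 ⇒ exp(f) = -1
  r1: exp(m) + (0)·1 = 0 ⇒ exp(m) = 0
Π_1 = f^-1 · γ

["-1", "0", "1"]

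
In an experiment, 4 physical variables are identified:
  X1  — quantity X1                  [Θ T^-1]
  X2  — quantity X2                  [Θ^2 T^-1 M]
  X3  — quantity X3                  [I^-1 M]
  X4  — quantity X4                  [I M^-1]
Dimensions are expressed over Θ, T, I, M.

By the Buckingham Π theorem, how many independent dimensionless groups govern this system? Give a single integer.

1

Exponent matrix [Θ,T,I,M] × [X1,X2,X3,X4]:
  Θ: [ 1  2  0  0]
  T: [-1 -1  0  0]
  I: [ 0  0 -1  1]
  M: [ 0  1  1 -1]
Echelon form has 3 nonzero rows (pivots: X1,X2,X3)
Π count = n − r = 4 − 3 = 1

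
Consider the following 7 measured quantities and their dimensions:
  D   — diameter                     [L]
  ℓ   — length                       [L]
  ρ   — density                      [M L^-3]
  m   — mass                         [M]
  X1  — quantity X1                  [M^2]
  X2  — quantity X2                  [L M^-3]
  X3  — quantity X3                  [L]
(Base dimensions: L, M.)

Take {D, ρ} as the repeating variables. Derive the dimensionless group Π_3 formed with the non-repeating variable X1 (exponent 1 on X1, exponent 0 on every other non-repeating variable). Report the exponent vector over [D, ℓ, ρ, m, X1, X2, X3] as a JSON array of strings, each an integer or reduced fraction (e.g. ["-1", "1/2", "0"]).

["-6", "0", "-2", "0", "1", "0", "0"]

Dimensional matrix (L×M by D×ℓ×ρ×m×X1×X2×X3):
  L: [ 1  1 -3  0  0  1  1]
  M: [ 0  0  1  1  2 -3  0]
RREF → pivots at {D,ρ} ⇒ r = 2
Pivot set = {D,ρ}, free = {ℓ,m,X1,X2,X3}
RREF:
  r0: [   1    1    0    3    6   -8    1]
  r1: [   0    0    1    1    2   -3    0]
Fix exponent of X1 at 1, ℓ at 0, m at 0, X2 at 0, X3 at 0; solve each RREF row for its pivot's exponent:
  r0: exp(D) + (6)·1 = 0 ⇒ exp(D) = -6
  r1: exp(ρ) + (2)·1 = 0 ⇒ exp(ρ) = -2
Π_3 = D^-6 · ρ^-2 · X1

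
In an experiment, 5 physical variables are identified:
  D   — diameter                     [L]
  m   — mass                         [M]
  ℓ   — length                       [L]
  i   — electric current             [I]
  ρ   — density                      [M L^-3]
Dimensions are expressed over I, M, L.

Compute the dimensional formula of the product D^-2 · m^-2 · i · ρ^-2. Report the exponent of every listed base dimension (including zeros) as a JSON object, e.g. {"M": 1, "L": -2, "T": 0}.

{"I": 1, "M": -4, "L": 4}

Dimensional matrix (I×M×L by D×m×ℓ×i×ρ):
  I: [ 0  0  0  1  0]
  M: [ 0  1  0  0  1]
  L: [ 1  0  1  0 -3]
  [I]: (-2)·0+(-2)·0+(1)·1+(-2)·0 = 1
  [M]: (-2)·0+(-2)·1+(1)·0+(-2)·1 = -4
  [L]: (-2)·1+(-2)·0+(1)·0+(-2)·-3 = 4
⇒ I M^-4 L^4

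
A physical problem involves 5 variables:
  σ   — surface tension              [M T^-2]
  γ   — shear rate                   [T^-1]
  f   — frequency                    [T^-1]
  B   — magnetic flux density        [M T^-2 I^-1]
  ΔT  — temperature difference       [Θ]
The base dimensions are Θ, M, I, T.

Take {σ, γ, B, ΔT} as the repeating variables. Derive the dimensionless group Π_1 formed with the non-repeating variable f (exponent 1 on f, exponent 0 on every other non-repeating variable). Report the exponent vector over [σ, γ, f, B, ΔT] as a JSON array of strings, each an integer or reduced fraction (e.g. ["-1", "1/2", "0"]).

["0", "-1", "1", "0", "0"]

Exponent matrix [Θ,M,I,T] × [σ,γ,f,B,ΔT]:
  Θ: [ 0  0  0  0  1]
  M: [ 1  0  0  1  0]
  I: [ 0  0  0 -1  0]
  T: [-2 -1 -1 -2  0]
RREF → pivots at {σ,γ,B,ΔT} ⇒ r = 4
Pivot set = {σ,γ,B,ΔT}, free = {f}
RREF:
  r0: [   1    0    0    0    0]
  r1: [   0    1    1    0    0]
  r2: [   0    0    0    1    0]
  r3: [   0    0    0    0    1]
Fix exponent of f at 1; solve each RREF row for its pivot's exponent:
  r0: exp(σ) + (0)·1 = 0 ⇒ exp(σ) = 0
  r1: exp(γ) + (1)·1 = 0 ⇒ exp(γ) = -1
  r2: exp(B) + (0)·1 = 0 ⇒ exp(B) = 0
  r3: exp(ΔT) + (0)·1 = 0 ⇒ exp(ΔT) = 0
Π_1 = γ^-1 · f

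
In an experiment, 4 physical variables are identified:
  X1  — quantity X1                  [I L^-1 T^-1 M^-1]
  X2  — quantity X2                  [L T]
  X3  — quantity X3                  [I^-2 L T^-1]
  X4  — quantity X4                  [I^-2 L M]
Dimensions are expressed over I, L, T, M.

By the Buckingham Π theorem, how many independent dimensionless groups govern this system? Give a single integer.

1

Exponent matrix [I,L,T,M] × [X1,X2,X3,X4]:
  I: [ 1  0 -2 -2]
  L: [-1  1  1  1]
  T: [-1  1 -1  0]
  M: [-1  0  0  1]
Row reduction gives pivot columns X1,X2,X3; rank = 3
4 vars − rank 3 = 1 Π group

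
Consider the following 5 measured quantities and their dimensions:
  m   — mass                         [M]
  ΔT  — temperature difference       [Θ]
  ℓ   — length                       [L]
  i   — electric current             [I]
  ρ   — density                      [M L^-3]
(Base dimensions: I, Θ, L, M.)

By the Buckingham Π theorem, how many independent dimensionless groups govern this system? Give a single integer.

Dimensional matrix (I×Θ×L×M by m×ΔT×ℓ×i×ρ):
  I: [ 0  0  0  1  0]
  Θ: [ 0  1  0  0  0]
  L: [ 0  0  1  0 -3]
  M: [ 1  0  0  0  1]
Row reduction gives pivot columns m,ΔT,ℓ,i; rank = 4
Π count = n − r = 5 − 4 = 1

1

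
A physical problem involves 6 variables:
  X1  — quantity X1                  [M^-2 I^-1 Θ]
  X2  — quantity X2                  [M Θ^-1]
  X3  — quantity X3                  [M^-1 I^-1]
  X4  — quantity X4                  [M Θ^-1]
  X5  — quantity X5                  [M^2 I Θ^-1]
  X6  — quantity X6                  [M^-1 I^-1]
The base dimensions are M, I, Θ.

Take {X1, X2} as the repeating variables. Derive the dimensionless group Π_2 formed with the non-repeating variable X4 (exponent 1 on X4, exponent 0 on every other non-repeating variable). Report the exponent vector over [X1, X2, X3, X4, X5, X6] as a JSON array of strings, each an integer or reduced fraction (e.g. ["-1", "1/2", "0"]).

["0", "-1", "0", "1", "0", "0"]

Dimensional matrix (M×I×Θ by X1×X2×X3×X4×X5×X6):
  M: [-2  1 -1  1  2 -1]
  I: [-1  0 -1  0  1 -1]
  Θ: [ 1 -1  0 -1 -1  0]
RREF → pivots at {X1,X2} ⇒ r = 2
Pivot set = {X1,X2}, free = {X3,X4,X5,X6}
RREF:
  r0: [   1    0    1    0   -1    1]
  r1: [   0    1    1    1    0    1]
  r2: [   0    0    0    0    0    0]
Fix exponent of X4 at 1, X3 at 0, X5 at 0, X6 at 0; solve each RREF row for its pivot's exponent:
  r0: exp(X1) + (0)·1 = 0 ⇒ exp(X1) = 0
  r1: exp(X2) + (1)·1 = 0 ⇒ exp(X2) = -1
Π_2 = X2^-1 · X4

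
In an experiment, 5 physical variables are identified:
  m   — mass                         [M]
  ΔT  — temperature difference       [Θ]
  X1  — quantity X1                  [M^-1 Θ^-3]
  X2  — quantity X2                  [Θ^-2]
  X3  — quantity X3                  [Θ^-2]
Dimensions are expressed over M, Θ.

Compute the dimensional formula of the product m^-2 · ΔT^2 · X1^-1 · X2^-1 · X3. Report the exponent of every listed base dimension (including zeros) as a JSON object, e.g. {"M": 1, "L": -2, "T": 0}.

Write exponents as rows M,Θ / cols m,ΔT,X1,X2,X3:
  M: [ 1  0 -1  0  0]
  Θ: [ 0  1 -3 -2 -2]
  [M]: (-2)·1+(2)·0+(-1)·-1+(-1)·0+(1)·0 = -1
  [Θ]: (-2)·0+(2)·1+(-1)·-3+(-1)·-2+(1)·-2 = 5
⇒ M^-1 Θ^5

{"M": -1, "Θ": 5}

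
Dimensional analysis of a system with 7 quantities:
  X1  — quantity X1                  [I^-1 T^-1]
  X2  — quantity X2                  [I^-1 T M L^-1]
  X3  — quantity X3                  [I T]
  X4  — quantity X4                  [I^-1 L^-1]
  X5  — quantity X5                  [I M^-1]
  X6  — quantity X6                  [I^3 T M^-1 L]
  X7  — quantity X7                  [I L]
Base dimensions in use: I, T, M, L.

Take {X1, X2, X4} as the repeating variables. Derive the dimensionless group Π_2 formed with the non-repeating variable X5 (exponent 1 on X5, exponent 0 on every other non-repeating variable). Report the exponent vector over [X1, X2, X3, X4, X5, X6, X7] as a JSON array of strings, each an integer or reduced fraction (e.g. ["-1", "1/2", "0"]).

Exponent matrix [I,T,M,L] × [X1,X2,X3,X4,X5,X6,X7]:
  I: [-1 -1  1 -1  1  3  1]
  T: [-1  1  1  0  0  1  0]
  M: [ 0  1  0  0 -1 -1  0]
  L: [ 0 -1  0 -1  0  1  1]
RREF → pivots at {X1,X2,X4} ⇒ r = 3
Pivot set = {X1,X2,X4}, free = {X3,X5,X6,X7}
RREF:
  r0: [   1    0   -1    0   -1   -2    0]
  r1: [   0    1    0    0   -1   -1    0]
  r2: [   0    0    0    1    1    0   -1]
  r3: [   0    0    0    0    0    0    0]
Fix exponent of X5 at 1, X3 at 0, X6 at 0, X7 at 0; solve each RREF row for its pivot's exponent:
  r0: exp(X1) + (-1)·1 = 0 ⇒ exp(X1) = 1
  r1: exp(X2) + (-1)·1 = 0 ⇒ exp(X2) = 1
  r2: exp(X4) + (1)·1 = 0 ⇒ exp(X4) = -1
Π_2 = X1 · X2 · X4^-1 · X5

["1", "1", "0", "-1", "1", "0", "0"]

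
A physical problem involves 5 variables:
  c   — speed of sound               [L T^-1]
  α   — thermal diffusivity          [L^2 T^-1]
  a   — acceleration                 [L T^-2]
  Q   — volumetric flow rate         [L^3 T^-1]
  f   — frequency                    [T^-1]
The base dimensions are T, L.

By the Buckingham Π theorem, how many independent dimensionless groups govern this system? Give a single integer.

3

Exponent matrix [T,L] × [c,α,a,Q,f]:
  T: [-1 -1 -2 -1 -1]
  L: [ 1  2  1  3  0]
Row reduction gives pivot columns c,α; rank = 2
Π count = n − r = 5 − 2 = 3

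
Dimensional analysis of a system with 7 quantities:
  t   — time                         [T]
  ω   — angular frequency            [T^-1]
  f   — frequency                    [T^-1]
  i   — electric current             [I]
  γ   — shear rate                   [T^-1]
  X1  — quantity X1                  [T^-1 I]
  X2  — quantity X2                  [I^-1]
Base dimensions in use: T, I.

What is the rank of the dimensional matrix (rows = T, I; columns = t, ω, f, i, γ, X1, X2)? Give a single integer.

Exponent matrix [T,I] × [t,ω,f,i,γ,X1,X2]:
  T: [ 1 -1 -1  0 -1 -1  0]
  I: [ 0  0  0  1  0  1 -1]
RREF → pivots at {t,i} ⇒ r = 2

2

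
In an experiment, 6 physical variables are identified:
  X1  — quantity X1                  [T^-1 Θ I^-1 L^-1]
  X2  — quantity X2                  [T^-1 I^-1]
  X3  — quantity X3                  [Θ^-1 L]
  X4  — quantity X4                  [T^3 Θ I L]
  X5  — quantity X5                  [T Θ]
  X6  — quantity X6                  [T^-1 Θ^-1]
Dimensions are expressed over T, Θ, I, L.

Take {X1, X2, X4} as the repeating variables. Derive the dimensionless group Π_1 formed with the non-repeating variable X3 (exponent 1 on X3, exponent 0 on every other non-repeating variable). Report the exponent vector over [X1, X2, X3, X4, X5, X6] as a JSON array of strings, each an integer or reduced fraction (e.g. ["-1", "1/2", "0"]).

["1", "-1", "1", "0", "0", "0"]

Exponent matrix [T,Θ,I,L] × [X1,X2,X3,X4,X5,X6]:
  T: [-1 -1  0  3  1 -1]
  Θ: [ 1  0 -1  1  1 -1]
  I: [-1 -1  0  1  0  0]
  L: [-1  0  1  1  0  0]
RREF → pivots at {X1,X2,X4} ⇒ r = 3
Pivot set = {X1,X2,X4}, free = {X3,X5,X6}
RREF:
  r0: [   1    0   -1    0  1/2 -1/2]
  r1: [   0    1    1    0    0    0]
  r2: [   0    0    0    1  1/2 -1/2]
  r3: [   0    0    0    0    0    0]
Fix exponent of X3 at 1, X5 at 0, X6 at 0; solve each RREF row for its pivot's exponent:
  r0: exp(X1) + (-1)·1 = 0 ⇒ exp(X1) = 1
  r1: exp(X2) + (1)·1 = 0 ⇒ exp(X2) = -1
  r2: exp(X4) + (0)·1 = 0 ⇒ exp(X4) = 0
Π_1 = X1 · X2^-1 · X3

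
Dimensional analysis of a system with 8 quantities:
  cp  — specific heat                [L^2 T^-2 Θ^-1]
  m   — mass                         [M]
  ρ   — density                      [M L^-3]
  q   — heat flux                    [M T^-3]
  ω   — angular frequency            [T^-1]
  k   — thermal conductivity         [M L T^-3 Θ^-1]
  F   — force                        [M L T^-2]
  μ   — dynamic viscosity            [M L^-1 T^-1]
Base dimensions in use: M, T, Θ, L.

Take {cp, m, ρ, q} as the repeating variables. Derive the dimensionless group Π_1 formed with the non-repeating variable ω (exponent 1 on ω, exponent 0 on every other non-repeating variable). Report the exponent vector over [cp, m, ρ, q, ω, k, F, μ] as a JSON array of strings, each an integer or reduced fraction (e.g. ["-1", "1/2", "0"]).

["0", "1/3", "0", "-1/3", "1", "0", "0", "0"]

Exponent matrix [M,T,Θ,L] × [cp,m,ρ,q,ω,k,F,μ]:
  M: [ 0  1  1  1  0  1  1  1]
  T: [-2  0  0 -3 -1 -3 -2 -1]
  Θ: [-1  0  0  0  0 -1  0  0]
  L: [ 2  0 -3  0  0  1  1 -1]
Row reduction gives pivot columns cp,m,ρ,q; rank = 4
Pivot set = {cp,m,ρ,q}, free = {ω,k,F,μ}
RREF:
  r0: [   1    0    0    0    0    1    0    0]
  r1: [   0    1    0    0 -1/3  1/3  2/3  1/3]
  r2: [   0    0    1    0    0  1/3 -1/3  1/3]
  r3: [   0    0    0    1  1/3  1/3  2/3  1/3]
Fix exponent of ω at 1, k at 0, F at 0, μ at 0; solve each RREF row for its pivot's exponent:
  r0: exp(cp) + (0)·1 = 0 ⇒ exp(cp) = 0
  r1: exp(m) + (-1/3)·1 = 0 ⇒ exp(m) = 1/3
  r2: exp(ρ) + (0)·1 = 0 ⇒ exp(ρ) = 0
  r3: exp(q) + (1/3)·1 = 0 ⇒ exp(q) = -1/3
Π_1 = m^(1/3) · q^(-1/3) · ω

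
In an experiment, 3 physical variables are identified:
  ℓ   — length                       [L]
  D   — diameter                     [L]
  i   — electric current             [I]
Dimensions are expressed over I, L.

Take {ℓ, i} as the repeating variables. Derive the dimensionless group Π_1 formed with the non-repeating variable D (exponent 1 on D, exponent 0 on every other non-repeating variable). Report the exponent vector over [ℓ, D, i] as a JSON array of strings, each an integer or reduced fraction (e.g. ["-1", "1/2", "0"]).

Write exponents as rows I,L / cols ℓ,D,i:
  I: [ 0  0  1]
  L: [ 1  1  0]
Row reduction gives pivot columns ℓ,i; rank = 2
Repeat: ℓ,i; free: D
RREF:
  r0: [   1    1    0]
  r1: [   0    0    1]
Fix exponent of D at 1; solve each RREF row for its pivot's exponent:
  r0: exp(ℓ) + (1)·1 = 0 ⇒ exp(ℓ) = -1
  r1: exp(i) + (0)·1 = 0 ⇒ exp(i) = 0
Π_1 = ℓ^-1 · D

["-1", "1", "0"]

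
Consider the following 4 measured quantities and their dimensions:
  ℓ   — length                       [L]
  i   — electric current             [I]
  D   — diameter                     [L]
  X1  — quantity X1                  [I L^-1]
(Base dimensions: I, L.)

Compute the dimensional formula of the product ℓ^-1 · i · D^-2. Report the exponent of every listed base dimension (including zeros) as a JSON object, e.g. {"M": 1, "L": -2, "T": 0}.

Dimensional matrix (I×L by ℓ×i×D×X1):
  I: [ 0  1  0  1]
  L: [ 1  0  1 -1]
  [I]: (-1)·0+(1)·1+(-2)·0 = 1
  [L]: (-1)·1+(1)·0+(-2)·1 = -3
⇒ I L^-3

{"I": 1, "L": -3}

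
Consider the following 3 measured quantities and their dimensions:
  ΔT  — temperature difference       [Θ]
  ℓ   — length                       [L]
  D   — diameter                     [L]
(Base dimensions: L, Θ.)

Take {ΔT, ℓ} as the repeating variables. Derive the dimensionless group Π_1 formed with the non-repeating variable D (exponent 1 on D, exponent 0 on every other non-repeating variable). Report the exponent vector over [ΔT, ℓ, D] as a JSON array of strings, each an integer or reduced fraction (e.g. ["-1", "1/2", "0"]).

["0", "-1", "1"]

Dimensional matrix (L×Θ by ΔT×ℓ×D):
  L: [ 0  1  1]
  Θ: [ 1  0  0]
Echelon form has 2 nonzero rows (pivots: ΔT,ℓ)
Pivot set = {ΔT,ℓ}, free = {D}
RREF:
  r0: [   1    0    0]
  r1: [   0    1    1]
Fix exponent of D at 1; solve each RREF row for its pivot's exponent:
  r0: exp(ΔT) + (0)·1 = 0 ⇒ exp(ΔT) = 0
  r1: exp(ℓ) + (1)·1 = 0 ⇒ exp(ℓ) = -1
Π_1 = ℓ^-1 · D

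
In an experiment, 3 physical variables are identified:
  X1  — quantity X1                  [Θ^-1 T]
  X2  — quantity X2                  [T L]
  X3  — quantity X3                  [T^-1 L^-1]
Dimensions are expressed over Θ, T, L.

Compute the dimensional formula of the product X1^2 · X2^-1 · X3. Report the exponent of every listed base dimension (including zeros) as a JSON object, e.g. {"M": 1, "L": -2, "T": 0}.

Write exponents as rows Θ,T,L / cols X1,X2,X3:
  Θ: [-1  0  0]
  T: [ 1  1 -1]
  L: [ 0  1 -1]
  [Θ]: (2)·-1+(-1)·0+(1)·0 = -2
  [T]: (2)·1+(-1)·1+(1)·-1 = 0
  [L]: (2)·0+(-1)·1+(1)·-1 = -2
⇒ Θ^-2 L^-2

{"Θ": -2, "T": 0, "L": -2}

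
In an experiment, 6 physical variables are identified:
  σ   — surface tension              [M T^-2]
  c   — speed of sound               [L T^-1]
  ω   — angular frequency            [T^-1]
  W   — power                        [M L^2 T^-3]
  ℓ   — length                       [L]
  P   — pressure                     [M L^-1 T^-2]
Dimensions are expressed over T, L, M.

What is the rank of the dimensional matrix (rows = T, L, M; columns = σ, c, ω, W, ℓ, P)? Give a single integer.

Dimensional matrix (T×L×M by σ×c×ω×W×ℓ×P):
  T: [-2 -1 -1 -3  0 -2]
  L: [ 0  1  0  2  1 -1]
  M: [ 1  0  0  1  0  1]
Row reduction gives pivot columns σ,c,ω; rank = 3

3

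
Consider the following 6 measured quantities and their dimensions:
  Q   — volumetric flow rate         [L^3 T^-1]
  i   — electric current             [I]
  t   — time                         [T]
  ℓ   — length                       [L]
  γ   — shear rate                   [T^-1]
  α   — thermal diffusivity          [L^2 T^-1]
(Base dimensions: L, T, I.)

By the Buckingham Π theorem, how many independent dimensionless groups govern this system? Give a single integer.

Exponent matrix [L,T,I] × [Q,i,t,ℓ,γ,α]:
  L: [ 3  0  0  1  0  2]
  T: [-1  0  1  0 -1 -1]
  I: [ 0  1  0  0  0  0]
RREF → pivots at {Q,i,t} ⇒ r = 3
6 vars − rank 3 = 3 Π groups

3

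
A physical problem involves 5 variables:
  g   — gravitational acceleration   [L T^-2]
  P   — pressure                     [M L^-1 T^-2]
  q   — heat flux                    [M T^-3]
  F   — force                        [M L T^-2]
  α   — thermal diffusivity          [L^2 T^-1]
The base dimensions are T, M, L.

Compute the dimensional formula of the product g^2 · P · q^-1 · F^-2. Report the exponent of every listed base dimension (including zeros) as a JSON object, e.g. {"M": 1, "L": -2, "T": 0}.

{"T": 1, "M": -2, "L": -1}

Dimensional matrix (T×M×L by g×P×q×F×α):
  T: [-2 -2 -3 -2 -1]
  M: [ 0  1  1  1  0]
  L: [ 1 -1  0  1  2]
  [T]: (2)·-2+(1)·-2+(-1)·-3+(-2)·-2 = 1
  [M]: (2)·0+(1)·1+(-1)·1+(-2)·1 = -2
  [L]: (2)·1+(1)·-1+(-1)·0+(-2)·1 = -1
⇒ T M^-2 L^-1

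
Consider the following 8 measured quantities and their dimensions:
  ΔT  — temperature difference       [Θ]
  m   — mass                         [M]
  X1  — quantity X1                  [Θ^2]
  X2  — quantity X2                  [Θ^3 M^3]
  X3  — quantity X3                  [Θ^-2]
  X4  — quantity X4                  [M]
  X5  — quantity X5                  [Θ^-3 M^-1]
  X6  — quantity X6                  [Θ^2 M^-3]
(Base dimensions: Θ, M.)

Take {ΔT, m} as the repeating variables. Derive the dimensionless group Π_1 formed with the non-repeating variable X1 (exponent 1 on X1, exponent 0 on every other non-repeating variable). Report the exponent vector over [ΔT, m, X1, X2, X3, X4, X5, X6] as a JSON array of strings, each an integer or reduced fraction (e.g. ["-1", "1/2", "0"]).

["-2", "0", "1", "0", "0", "0", "0", "0"]

Write exponents as rows Θ,M / cols ΔT,m,X1,X2,X3,X4,X5,X6:
  Θ: [ 1  0  2  3 -2  0 -3  2]
  M: [ 0  1  0  3  0  1 -1 -3]
Echelon form has 2 nonzero rows (pivots: ΔT,m)
Repeat: ΔT,m; free: X1,X2,X3,X4,X5,X6
RREF:
  r0: [   1    0    2    3   -2    0   -3    2]
  r1: [   0    1    0    3    0    1   -1   -3]
Fix exponent of X1 at 1, X2 at 0, X3 at 0, X4 at 0, X5 at 0, X6 at 0; solve each RREF row for its pivot's exponent:
  r0: exp(ΔT) + (2)·1 = 0 ⇒ exp(ΔT) = -2
  r1: exp(m) + (0)·1 = 0 ⇒ exp(m) = 0
Π_1 = ΔT^-2 · X1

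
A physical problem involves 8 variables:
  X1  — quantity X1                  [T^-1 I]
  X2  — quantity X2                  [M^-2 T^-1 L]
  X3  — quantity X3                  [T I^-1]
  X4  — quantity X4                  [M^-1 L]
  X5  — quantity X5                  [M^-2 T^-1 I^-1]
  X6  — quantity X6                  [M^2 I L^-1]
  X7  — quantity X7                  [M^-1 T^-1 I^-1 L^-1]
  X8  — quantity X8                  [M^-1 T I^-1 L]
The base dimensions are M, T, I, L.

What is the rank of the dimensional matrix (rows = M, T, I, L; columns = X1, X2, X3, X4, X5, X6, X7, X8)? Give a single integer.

Write exponents as rows M,T,I,L / cols X1,X2,X3,X4,X5,X6,X7,X8:
  M: [ 0 -2  0 -1 -2  2 -1 -1]
  T: [-1 -1  1  0 -1  0 -1  1]
  I: [ 1  0 -1  0 -1  1 -1 -1]
  L: [ 0  1  0  1  0 -1 -1  1]
Row reduction gives pivot columns X1,X2,X4; rank = 3

3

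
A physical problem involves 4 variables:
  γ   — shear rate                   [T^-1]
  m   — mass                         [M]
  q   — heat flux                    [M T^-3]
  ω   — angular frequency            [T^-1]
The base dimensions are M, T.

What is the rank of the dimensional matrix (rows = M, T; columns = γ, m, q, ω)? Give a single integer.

Write exponents as rows M,T / cols γ,m,q,ω:
  M: [ 0  1  1  0]
  T: [-1  0 -3 -1]
Echelon form has 2 nonzero rows (pivots: γ,m)

2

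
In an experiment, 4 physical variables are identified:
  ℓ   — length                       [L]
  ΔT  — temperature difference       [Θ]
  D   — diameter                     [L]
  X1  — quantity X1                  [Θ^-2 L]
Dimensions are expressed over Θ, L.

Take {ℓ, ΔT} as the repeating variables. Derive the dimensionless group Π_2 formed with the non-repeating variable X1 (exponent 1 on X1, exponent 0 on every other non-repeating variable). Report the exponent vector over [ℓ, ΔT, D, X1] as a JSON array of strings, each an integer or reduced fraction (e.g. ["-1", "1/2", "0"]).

["-1", "2", "0", "1"]

Write exponents as rows Θ,L / cols ℓ,ΔT,D,X1:
  Θ: [ 0  1  0 -2]
  L: [ 1  0  1  1]
Echelon form has 2 nonzero rows (pivots: ℓ,ΔT)
Repeat: ℓ,ΔT; free: D,X1
RREF:
  r0: [   1    0    1    1]
  r1: [   0    1    0   -2]
Fix exponent of X1 at 1, D at 0; solve each RREF row for its pivot's exponent:
  r0: exp(ℓ) + (1)·1 = 0 ⇒ exp(ℓ) = -1
  r1: exp(ΔT) + (-2)·1 = 0 ⇒ exp(ΔT) = 2
Π_2 = ℓ^-1 · ΔT^2 · X1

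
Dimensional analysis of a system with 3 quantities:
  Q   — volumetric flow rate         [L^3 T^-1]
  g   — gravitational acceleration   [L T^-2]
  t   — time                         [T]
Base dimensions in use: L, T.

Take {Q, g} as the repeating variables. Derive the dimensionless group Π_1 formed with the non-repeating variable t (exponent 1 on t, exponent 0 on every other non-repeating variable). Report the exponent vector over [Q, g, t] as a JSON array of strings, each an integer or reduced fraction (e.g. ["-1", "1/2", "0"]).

["-1/5", "3/5", "1"]

Write exponents as rows L,T / cols Q,g,t:
  L: [ 3  1  0]
  T: [-1 -2  1]
Echelon form has 2 nonzero rows (pivots: Q,g)
Pivot set = {Q,g}, free = {t}
RREF:
  r0: [   1    0  1/5]
  r1: [   0    1 -3/5]
Fix exponent of t at 1; solve each RREF row for its pivot's exponent:
  r0: exp(Q) + (1/5)·1 = 0 ⇒ exp(Q) = -1/5
  r1: exp(g) + (-3/5)·1 = 0 ⇒ exp(g) = 3/5
Π_1 = Q^(-1/5) · g^(3/5) · t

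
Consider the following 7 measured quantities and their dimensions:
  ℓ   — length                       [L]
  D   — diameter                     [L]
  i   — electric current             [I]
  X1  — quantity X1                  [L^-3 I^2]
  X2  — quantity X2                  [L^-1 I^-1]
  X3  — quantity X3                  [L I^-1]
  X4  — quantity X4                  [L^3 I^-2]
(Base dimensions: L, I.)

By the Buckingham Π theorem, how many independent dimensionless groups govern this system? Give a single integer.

Dimensional matrix (L×I by ℓ×D×i×X1×X2×X3×X4):
  L: [ 1  1  0 -3 -1  1  3]
  I: [ 0  0  1  2 -1 -1 -2]
Row reduction gives pivot columns ℓ,i; rank = 2
n=7, r=2 ⇒ 5 dimensionless groups

5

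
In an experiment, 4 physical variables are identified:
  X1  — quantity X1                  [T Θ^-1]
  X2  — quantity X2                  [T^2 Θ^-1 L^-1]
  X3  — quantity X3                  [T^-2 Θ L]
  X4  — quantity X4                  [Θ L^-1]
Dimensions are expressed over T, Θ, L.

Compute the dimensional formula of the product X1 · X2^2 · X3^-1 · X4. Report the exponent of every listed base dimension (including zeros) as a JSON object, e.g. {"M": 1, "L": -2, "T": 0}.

{"T": 7, "Θ": -3, "L": -4}

Exponent matrix [T,Θ,L] × [X1,X2,X3,X4]:
  T: [ 1  2 -2  0]
  Θ: [-1 -1  1  1]
  L: [ 0 -1  1 -1]
  [T]: (1)·1+(2)·2+(-1)·-2+(1)·0 = 7
  [Θ]: (1)·-1+(2)·-1+(-1)·1+(1)·1 = -3
  [L]: (1)·0+(2)·-1+(-1)·1+(1)·-1 = -4
⇒ T^7 Θ^-3 L^-4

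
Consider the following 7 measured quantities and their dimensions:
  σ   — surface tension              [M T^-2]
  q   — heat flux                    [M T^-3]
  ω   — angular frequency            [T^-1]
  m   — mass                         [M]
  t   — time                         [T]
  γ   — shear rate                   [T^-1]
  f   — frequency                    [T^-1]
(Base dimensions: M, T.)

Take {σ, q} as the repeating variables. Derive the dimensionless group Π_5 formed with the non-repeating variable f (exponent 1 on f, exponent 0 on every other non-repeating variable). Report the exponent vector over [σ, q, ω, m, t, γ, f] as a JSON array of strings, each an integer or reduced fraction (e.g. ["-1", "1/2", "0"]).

Write exponents as rows M,T / cols σ,q,ω,m,t,γ,f:
  M: [ 1  1  0  1  0  0  0]
  T: [-2 -3 -1  0  1 -1 -1]
RREF → pivots at {σ,q} ⇒ r = 2
Pivot set = {σ,q}, free = {ω,m,t,γ,f}
RREF:
  r0: [   1    0   -1    3    1   -1   -1]
  r1: [   0    1    1   -2   -1    1    1]
Fix exponent of f at 1, ω at 0, m at 0, t at 0, γ at 0; solve each RREF row for its pivot's exponent:
  r0: exp(σ) + (-1)·1 = 0 ⇒ exp(σ) = 1
  r1: exp(q) + (1)·1 = 0 ⇒ exp(q) = -1
Π_5 = σ · q^-1 · f

["1", "-1", "0", "0", "0", "0", "1"]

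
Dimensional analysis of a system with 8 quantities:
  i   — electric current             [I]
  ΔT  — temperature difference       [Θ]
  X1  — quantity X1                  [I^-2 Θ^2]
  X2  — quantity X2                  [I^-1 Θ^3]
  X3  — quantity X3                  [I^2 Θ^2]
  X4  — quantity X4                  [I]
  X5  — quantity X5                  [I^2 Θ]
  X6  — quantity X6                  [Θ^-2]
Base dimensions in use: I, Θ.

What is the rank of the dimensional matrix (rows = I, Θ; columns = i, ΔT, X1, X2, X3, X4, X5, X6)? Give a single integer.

2

Dimensional matrix (I×Θ by i×ΔT×X1×X2×X3×X4×X5×X6):
  I: [ 1  0 -2 -1  2  1  2  0]
  Θ: [ 0  1  2  3  2  0  1 -2]
Echelon form has 2 nonzero rows (pivots: i,ΔT)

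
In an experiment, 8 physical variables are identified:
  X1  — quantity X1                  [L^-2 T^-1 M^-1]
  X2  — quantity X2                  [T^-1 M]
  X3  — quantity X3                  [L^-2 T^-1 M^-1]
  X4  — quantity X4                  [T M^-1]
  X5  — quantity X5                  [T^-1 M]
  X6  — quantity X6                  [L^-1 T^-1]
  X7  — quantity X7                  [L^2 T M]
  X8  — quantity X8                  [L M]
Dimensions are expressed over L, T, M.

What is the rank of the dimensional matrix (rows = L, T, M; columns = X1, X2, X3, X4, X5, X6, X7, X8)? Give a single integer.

2

Dimensional matrix (L×T×M by X1×X2×X3×X4×X5×X6×X7×X8):
  L: [-2  0 -2  0  0 -1  2  1]
  T: [-1 -1 -1  1 -1 -1  1  0]
  M: [-1  1 -1 -1  1  0  1  1]
Row reduction gives pivot columns X1,X2; rank = 2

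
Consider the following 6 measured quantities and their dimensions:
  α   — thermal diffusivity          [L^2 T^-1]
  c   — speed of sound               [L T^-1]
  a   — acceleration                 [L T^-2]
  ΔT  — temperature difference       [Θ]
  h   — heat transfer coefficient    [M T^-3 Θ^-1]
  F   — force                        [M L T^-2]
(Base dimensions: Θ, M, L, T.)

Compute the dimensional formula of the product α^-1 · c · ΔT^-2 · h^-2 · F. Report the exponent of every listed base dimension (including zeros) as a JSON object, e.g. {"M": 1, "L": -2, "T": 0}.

Write exponents as rows Θ,M,L,T / cols α,c,a,ΔT,h,F:
  Θ: [ 0  0  0  1 -1  0]
  M: [ 0  0  0  0  1  1]
  L: [ 2  1  1  0  0  1]
  T: [-1 -1 -2  0 -3 -2]
  [Θ]: (-1)·0+(1)·0+(-2)·1+(-2)·-1+(1)·0 = 0
  [M]: (-1)·0+(1)·0+(-2)·0+(-2)·1+(1)·1 = -1
  [L]: (-1)·2+(1)·1+(-2)·0+(-2)·0+(1)·1 = 0
  [T]: (-1)·-1+(1)·-1+(-2)·0+(-2)·-3+(1)·-2 = 4
⇒ M^-1 T^4

{"Θ": 0, "M": -1, "L": 0, "T": 4}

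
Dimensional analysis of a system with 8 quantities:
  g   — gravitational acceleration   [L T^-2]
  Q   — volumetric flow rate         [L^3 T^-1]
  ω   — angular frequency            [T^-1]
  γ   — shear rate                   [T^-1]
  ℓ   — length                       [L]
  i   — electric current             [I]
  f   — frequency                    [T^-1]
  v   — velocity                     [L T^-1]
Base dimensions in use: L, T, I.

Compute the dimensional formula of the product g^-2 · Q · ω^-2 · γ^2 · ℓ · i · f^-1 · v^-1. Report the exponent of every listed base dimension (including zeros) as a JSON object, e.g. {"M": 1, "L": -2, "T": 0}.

{"L": 1, "T": 5, "I": 1}

Exponent matrix [L,T,I] × [g,Q,ω,γ,ℓ,i,f,v]:
  L: [ 1  3  0  0  1  0  0  1]
  T: [-2 -1 -1 -1  0  0 -1 -1]
  I: [ 0  0  0  0  0  1  0  0]
  [L]: (-2)·1+(1)·3+(-2)·0+(2)·0+(1)·1+(1)·0+(-1)·0+(-1)·1 = 1
  [T]: (-2)·-2+(1)·-1+(-2)·-1+(2)·-1+(1)·0+(1)·0+(-1)·-1+(-1)·-1 = 5
  [I]: (-2)·0+(1)·0+(-2)·0+(2)·0+(1)·0+(1)·1+(-1)·0+(-1)·0 = 1
⇒ L T^5 I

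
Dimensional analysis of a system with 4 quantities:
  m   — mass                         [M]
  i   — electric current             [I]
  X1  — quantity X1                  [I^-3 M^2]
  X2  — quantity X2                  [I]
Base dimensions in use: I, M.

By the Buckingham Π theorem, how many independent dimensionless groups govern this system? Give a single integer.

Exponent matrix [I,M] × [m,i,X1,X2]:
  I: [ 0  1 -3  1]
  M: [ 1  0  2  0]
Row reduction gives pivot columns m,i; rank = 2
Π count = n − r = 4 − 2 = 2

2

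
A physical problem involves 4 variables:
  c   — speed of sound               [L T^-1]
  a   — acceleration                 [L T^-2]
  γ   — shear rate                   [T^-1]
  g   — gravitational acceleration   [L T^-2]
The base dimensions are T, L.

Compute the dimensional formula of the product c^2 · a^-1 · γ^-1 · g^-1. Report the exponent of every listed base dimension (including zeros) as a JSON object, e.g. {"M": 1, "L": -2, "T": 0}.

Exponent matrix [T,L] × [c,a,γ,g]:
  T: [-1 -2 -1 -2]
  L: [ 1  1  0  1]
  [T]: (2)·-1+(-1)·-2+(-1)·-1+(-1)·-2 = 3
  [L]: (2)·1+(-1)·1+(-1)·0+(-1)·1 = 0
⇒ T^3

{"T": 3, "L": 0}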